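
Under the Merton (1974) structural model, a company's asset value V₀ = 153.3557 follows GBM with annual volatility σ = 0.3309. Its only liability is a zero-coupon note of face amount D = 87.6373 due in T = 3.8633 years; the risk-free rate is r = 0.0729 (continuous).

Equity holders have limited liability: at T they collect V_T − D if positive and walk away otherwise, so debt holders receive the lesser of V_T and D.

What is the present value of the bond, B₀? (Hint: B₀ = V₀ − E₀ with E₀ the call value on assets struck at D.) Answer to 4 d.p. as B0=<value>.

B0=63.2106

d₁ = [ln(V₀/D) + (r + σ²/2)T] / (σ√T)
   = [ln(153.3557/87.6373) + (0.0729 + 0.5·0.3309²)·3.8633] / (0.3309·√3.8633)
   = [0.559553 + 0.493140] / 0.650393 = 1.618550
d₂ = d₁ − σ√T = 1.618550 − 0.650393 = 0.968156
N(d₁) = 0.947228,  N(d₂) = 0.833517,  e^(−rT) = 0.754549
E₀ = V₀·N(d₁) − D·e^(−rT)·N(d₂)
   = 153.3557·0.947228 − 87.6373·0.754549·0.833517 = 90.145103
B₀ = V₀ − E₀ = 153.3557 − 90.145103 = 63.210597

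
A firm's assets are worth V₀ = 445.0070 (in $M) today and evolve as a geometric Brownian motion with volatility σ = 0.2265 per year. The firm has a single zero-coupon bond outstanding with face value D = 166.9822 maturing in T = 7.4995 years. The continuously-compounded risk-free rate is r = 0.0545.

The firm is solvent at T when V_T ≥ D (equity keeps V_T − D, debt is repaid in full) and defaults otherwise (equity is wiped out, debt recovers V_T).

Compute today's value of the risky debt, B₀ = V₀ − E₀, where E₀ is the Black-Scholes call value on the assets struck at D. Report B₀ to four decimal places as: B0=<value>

B0=110.3803

d₁ = [ln(V₀/D) + (r + σ²/2)T] / (σ√T)
   = [ln(445.0070/166.9822) + (0.0545 + 0.5·0.2265²)·7.4995] / (0.2265·√7.4995)
   = [0.980203 + 0.601093] / 0.620275 = 2.549346
d₂ = d₁ − σ√T = 2.549346 − 0.620275 = 1.929071
N(d₁) = 0.994604,  N(d₂) = 0.973139,  e^(−rT) = 0.664498
E₀ = V₀·N(d₁) − D·e^(−rT)·N(d₂)
   = 445.0070·0.994604 − 166.9822·0.664498·0.973139 = 334.626700
B₀ = V₀ − E₀ = 445.0070 − 334.626700 = 110.380300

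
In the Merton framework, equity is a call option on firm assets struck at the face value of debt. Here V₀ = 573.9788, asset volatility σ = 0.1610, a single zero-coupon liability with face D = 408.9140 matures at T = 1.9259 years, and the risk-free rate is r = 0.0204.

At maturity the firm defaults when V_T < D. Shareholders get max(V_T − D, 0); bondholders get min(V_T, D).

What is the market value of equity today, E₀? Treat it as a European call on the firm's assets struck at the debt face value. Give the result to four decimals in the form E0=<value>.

d₁ = [ln(V₀/D) + (r + σ²/2)T] / (σ√T)
   = [ln(573.9788/408.9140) + (0.0204 + 0.5·0.1610²)·1.9259] / (0.1610·√1.9259)
   = [0.339088 + 0.064249] / 0.223431 = 1.805198
d₂ = d₁ − σ√T = 1.805198 − 0.223431 = 1.581767
N(d₁) = 0.964478,  N(d₂) = 0.943149,  e^(−rT) = 0.961473
E₀ = V₀·N(d₁) − D·e^(−rT)·N(d₂)
   = 573.9788·0.964478 − 408.9140·0.961473·0.943149 = 182.781740

E0=182.7817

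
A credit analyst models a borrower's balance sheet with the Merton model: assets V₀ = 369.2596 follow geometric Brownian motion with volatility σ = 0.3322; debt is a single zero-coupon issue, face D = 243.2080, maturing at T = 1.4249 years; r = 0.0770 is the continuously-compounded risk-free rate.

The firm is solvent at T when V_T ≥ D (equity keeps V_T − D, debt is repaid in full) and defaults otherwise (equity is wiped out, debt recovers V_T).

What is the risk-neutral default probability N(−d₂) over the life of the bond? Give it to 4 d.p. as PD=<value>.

d₁ = [ln(V₀/D) + (r + σ²/2)T] / (σ√T)
   = [ln(369.2596/243.2080) + (0.0770 + 0.5·0.3322²)·1.4249] / (0.3322·√1.4249)
   = [0.417583 + 0.188341] / 0.396544 = 1.528010
d₂ = d₁ − σ√T = 1.528010 − 0.396544 = 1.131466
risk-neutral PD = N(−d₂) = N(-1.131466) = 0.128930

PD=0.1289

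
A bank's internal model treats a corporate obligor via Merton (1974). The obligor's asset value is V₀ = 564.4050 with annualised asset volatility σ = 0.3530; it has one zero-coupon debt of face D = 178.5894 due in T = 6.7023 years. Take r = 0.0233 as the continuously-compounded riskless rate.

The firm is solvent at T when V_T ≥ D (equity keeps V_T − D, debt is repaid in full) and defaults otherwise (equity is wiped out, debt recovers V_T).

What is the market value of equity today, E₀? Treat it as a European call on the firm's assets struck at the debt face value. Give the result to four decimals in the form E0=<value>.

d₁ = [ln(V₀/D) + (r + σ²/2)T] / (σ√T)
   = [ln(564.4050/178.5894) + (0.0233 + 0.5·0.3530²)·6.7023] / (0.3530·√6.7023)
   = [1.150683 + 0.573747] / 0.913875 = 1.886943
d₂ = d₁ − σ√T = 1.886943 − 0.913875 = 0.973069
N(d₁) = 0.970416,  N(d₂) = 0.834740,  e^(−rT) = 0.855419
E₀ = V₀·N(d₁) − D·e^(−rT)·N(d₂)
   = 564.4050·0.970416 − 178.5894·0.855419·0.834740 = 420.185359

E0=420.1854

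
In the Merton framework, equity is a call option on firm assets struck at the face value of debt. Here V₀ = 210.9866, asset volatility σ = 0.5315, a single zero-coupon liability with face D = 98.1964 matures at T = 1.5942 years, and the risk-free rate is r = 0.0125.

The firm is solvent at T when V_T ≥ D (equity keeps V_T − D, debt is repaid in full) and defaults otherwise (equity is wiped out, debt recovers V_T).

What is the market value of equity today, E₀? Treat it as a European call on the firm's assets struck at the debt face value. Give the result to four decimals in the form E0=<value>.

E0=120.2284

d₁ = [ln(V₀/D) + (r + σ²/2)T] / (σ√T)
   = [ln(210.9866/98.1964) + (0.0125 + 0.5·0.5315²)·1.5942] / (0.5315·√1.5942)
   = [0.764825 + 0.245102] / 0.671081 = 1.504927
d₂ = d₁ − σ√T = 1.504927 − 0.671081 = 0.833846
N(d₁) = 0.933829,  N(d₂) = 0.797816,  e^(−rT) = 0.980270
E₀ = V₀·N(d₁) − D·e^(−rT)·N(d₂)
   = 210.9866·0.933829 − 98.1964·0.980270·0.797816 = 120.228356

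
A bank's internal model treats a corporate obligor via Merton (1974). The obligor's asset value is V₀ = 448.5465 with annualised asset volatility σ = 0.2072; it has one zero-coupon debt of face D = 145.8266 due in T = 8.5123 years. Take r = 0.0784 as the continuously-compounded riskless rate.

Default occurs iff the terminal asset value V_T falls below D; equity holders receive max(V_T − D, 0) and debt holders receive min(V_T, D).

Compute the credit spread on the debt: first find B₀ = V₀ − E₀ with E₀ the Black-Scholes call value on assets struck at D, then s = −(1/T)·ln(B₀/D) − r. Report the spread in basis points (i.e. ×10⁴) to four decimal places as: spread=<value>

d₁ = [ln(V₀/D) + (r + σ²/2)T] / (σ√T)
   = [ln(448.5465/145.8266) + (0.0784 + 0.5·0.2072²)·8.5123] / (0.2072·√8.5123)
   = [1.123594 + 0.850089] / 0.604524 = 3.264857
d₂ = d₁ − σ√T = 3.264857 − 0.604524 = 2.660333
N(d₁) = 0.999452,  N(d₂) = 0.996097,  e^(−rT) = 0.513059
E₀ = V₀·N(d₁) − D·e^(−rT)·N(d₂)
   = 448.5465·0.999452 − 145.8266·0.513059·0.996097 = 373.775245
B₀ = V₀ − E₀ = 448.5465 − 373.775245 = 74.771255
spread = −(1/T)·ln(B₀/D) − r = −(1/8.5123)·ln(74.771255/145.8266) − 0.0784 = 0.00007288
in basis points: 0.00007288 × 10⁴ = 0.7288 bp

spread=0.7288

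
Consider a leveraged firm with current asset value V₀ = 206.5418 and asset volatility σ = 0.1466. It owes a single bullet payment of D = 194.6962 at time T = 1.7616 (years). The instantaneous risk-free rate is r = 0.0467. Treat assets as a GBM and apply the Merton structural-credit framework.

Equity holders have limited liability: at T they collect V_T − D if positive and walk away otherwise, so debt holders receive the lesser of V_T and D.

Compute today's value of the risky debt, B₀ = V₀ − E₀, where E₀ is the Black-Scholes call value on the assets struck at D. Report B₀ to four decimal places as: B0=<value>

B0=174.2185

d₁ = [ln(V₀/D) + (r + σ²/2)T] / (σ√T)
   = [ln(206.5418/194.6962) + (0.0467 + 0.5·0.1466²)·1.7616] / (0.1466·√1.7616)
   = [0.059062 + 0.101196] / 0.194575 = 0.823635
d₂ = d₁ − σ√T = 0.823635 − 0.194575 = 0.629059
N(d₁) = 0.794926,  N(d₂) = 0.735345,  e^(−rT) = 0.921026
E₀ = V₀·N(d₁) − D·e^(−rT)·N(d₂)
   = 206.5418·0.794926 − 194.6962·0.921026·0.735345 = 32.323250
B₀ = V₀ − E₀ = 206.5418 − 32.323250 = 174.218550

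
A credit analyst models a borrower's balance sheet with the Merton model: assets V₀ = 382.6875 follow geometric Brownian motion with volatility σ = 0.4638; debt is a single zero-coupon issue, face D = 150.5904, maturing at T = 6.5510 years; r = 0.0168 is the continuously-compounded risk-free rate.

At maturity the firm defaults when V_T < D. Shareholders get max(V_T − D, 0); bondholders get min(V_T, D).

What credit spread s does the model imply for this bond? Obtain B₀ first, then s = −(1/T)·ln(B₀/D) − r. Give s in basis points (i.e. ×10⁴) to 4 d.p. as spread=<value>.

spread=317.5716

d₁ = [ln(V₀/D) + (r + σ²/2)T] / (σ√T)
   = [ln(382.6875/150.5904) + (0.0168 + 0.5·0.4638²)·6.5510] / (0.4638·√6.5510)
   = [0.932655 + 0.814651] / 1.187092 = 1.471921
d₂ = d₁ − σ√T = 1.471921 − 1.187092 = 0.284828
N(d₁) = 0.929479,  N(d₂) = 0.612112,  e^(−rT) = 0.895783
E₀ = V₀·N(d₁) − D·e^(−rT)·N(d₂)
   = 382.6875·0.929479 − 150.5904·0.895783·0.612112 = 273.128241
B₀ = V₀ − E₀ = 382.6875 − 273.128241 = 109.559259
spread = −(1/T)·ln(B₀/D) − r = −(1/6.5510)·ln(109.559259/150.5904) − 0.0168 = 0.03175716
in basis points: 0.03175716 × 10⁴ = 317.5716 bp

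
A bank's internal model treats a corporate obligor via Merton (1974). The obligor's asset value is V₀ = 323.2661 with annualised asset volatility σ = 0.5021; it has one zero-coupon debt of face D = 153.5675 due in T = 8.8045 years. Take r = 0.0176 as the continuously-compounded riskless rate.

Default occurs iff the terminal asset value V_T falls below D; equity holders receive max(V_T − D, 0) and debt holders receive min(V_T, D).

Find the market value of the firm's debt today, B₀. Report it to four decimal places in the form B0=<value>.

d₁ = [ln(V₀/D) + (r + σ²/2)T] / (σ√T)
   = [ln(323.2661/153.5675) + (0.0176 + 0.5·0.5021²)·8.8045] / (0.5021·√8.8045)
   = [0.744336 + 1.264786] / 1.489850 = 1.348539
d₂ = d₁ − σ√T = 1.348539 − 1.489850 = -0.141311
N(d₁) = 0.911258,  N(d₂) = 0.443812,  e^(−rT) = 0.856450
E₀ = V₀·N(d₁) − D·e^(−rT)·N(d₂)
   = 323.2661·0.911258 − 153.5675·0.856450·0.443812 = 236.207189
B₀ = V₀ − E₀ = 323.2661 − 236.207189 = 87.058911

B0=87.0589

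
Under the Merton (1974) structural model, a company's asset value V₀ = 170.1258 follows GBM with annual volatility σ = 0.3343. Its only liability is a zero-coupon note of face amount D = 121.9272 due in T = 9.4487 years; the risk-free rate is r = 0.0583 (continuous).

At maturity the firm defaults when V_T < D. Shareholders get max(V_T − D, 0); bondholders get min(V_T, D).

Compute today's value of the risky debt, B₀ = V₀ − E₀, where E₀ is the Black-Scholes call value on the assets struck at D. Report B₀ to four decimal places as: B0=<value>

d₁ = [ln(V₀/D) + (r + σ²/2)T] / (σ√T)
   = [ln(170.1258/121.9272) + (0.0583 + 0.5·0.3343²)·9.4487] / (0.3343·√9.4487)
   = [0.333114 + 1.078836] / 1.027596 = 1.374032
d₂ = d₁ − σ√T = 1.374032 − 1.027596 = 0.346436
N(d₁) = 0.915284,  N(d₂) = 0.635493,  e^(−rT) = 0.576454
E₀ = V₀·N(d₁) − D·e^(−rT)·N(d₂)
   = 170.1258·0.915284 − 121.9272·0.576454·0.635493 = 111.047565
B₀ = V₀ − E₀ = 170.1258 − 111.047565 = 59.078235

B0=59.0782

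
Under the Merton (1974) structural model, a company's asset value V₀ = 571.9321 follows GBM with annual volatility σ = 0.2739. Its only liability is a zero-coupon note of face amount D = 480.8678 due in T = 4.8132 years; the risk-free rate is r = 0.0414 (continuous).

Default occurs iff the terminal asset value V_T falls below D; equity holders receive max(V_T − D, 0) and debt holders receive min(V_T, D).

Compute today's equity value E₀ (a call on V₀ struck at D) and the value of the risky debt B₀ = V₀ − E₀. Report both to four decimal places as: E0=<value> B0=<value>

d₁ = [ln(V₀/D) + (r + σ²/2)T] / (σ√T)
   = [ln(571.9321/480.8678) + (0.0414 + 0.5·0.2739²)·4.8132] / (0.2739·√4.8132)
   = [0.173428 + 0.379813] / 0.600909 = 0.920672
d₂ = d₁ − σ√T = 0.920672 − 0.600909 = 0.319763
N(d₁) = 0.821389,  N(d₂) = 0.625426,  e^(−rT) = 0.819332
E₀ = V₀·N(d₁) − D·e^(−rT)·N(d₂)
   = 571.9321·0.821389 − 480.8678·0.819332·0.625426 = 223.367195
B₀ = V₀ − E₀ = 571.9321 − 223.367195 = 348.564905

E0=223.3672 B0=348.5649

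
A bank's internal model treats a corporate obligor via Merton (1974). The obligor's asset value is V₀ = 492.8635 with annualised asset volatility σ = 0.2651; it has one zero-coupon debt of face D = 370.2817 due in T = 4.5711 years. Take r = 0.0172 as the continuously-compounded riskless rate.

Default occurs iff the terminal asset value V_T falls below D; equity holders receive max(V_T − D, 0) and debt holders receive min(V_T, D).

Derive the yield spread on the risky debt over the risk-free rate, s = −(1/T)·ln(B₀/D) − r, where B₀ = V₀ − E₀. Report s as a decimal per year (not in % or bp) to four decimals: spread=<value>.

d₁ = [ln(V₀/D) + (r + σ²/2)T] / (σ√T)
   = [ln(492.8635/370.2817) + (0.0172 + 0.5·0.2651²)·4.5711] / (0.2651·√4.5711)
   = [0.285968 + 0.239247] / 0.566787 = 0.926653
d₂ = d₁ − σ√T = 0.926653 − 0.566787 = 0.359866
N(d₁) = 0.822947,  N(d₂) = 0.640526,  e^(−rT) = 0.924388
E₀ = V₀·N(d₁) − D·e^(−rT)·N(d₂)
   = 492.8635·0.822947 − 370.2817·0.924388·0.640526 = 186.358405
B₀ = V₀ − E₀ = 492.8635 − 186.358405 = 306.505095
spread = −(1/T)·ln(B₀/D) − r = −(1/4.5711)·ln(306.505095/370.2817) − 0.0172 = 0.02415322

spread=0.0242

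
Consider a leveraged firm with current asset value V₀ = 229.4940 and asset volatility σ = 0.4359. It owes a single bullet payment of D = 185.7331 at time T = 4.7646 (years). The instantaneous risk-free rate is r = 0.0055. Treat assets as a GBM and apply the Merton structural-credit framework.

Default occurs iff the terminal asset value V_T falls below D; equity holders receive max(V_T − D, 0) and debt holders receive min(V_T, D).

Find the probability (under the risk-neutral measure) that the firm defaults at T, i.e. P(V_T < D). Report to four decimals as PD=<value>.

PD=0.5893

d₁ = [ln(V₀/D) + (r + σ²/2)T] / (σ√T)
   = [ln(229.4940/185.7331) + (0.0055 + 0.5·0.4359²)·4.7646] / (0.4359·√4.7646)
   = [0.211566 + 0.478863] / 0.951481 = 0.725637
d₂ = d₁ − σ√T = 0.725637 − 0.951481 = -0.225844
risk-neutral PD = N(−d₂) = N(0.225844) = 0.589339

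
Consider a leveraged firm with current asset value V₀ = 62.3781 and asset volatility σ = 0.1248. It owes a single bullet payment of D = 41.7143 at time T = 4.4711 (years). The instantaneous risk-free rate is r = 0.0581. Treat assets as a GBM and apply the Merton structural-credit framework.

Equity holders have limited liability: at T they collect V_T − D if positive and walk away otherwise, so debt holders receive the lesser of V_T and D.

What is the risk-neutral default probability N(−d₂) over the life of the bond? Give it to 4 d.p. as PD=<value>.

d₁ = [ln(V₀/D) + (r + σ²/2)T] / (σ√T)
   = [ln(62.3781/41.7143) + (0.0581 + 0.5·0.1248²)·4.4711] / (0.1248·√4.4711)
   = [0.402370 + 0.294590] / 0.263889 = 2.641107
d₂ = d₁ − σ√T = 2.641107 − 0.263889 = 2.377218
risk-neutral PD = N(−d₂) = N(-2.377218) = 0.008722

PD=0.0087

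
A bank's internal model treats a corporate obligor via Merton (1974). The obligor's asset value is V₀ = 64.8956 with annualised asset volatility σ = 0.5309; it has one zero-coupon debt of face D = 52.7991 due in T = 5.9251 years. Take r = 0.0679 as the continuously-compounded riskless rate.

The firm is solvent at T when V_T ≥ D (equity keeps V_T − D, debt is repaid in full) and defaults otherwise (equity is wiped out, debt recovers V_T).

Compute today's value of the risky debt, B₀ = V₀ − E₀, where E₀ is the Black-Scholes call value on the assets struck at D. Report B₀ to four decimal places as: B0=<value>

d₁ = [ln(V₀/D) + (r + σ²/2)T] / (σ√T)
   = [ln(64.8956/52.7991) + (0.0679 + 0.5·0.5309²)·5.9251] / (0.5309·√5.9251)
   = [0.206286 + 1.237323] / 1.292292 = 1.117092
d₂ = d₁ − σ√T = 1.117092 − 1.292292 = -0.175200
N(d₁) = 0.868023,  N(d₂) = 0.430461,  e^(−rT) = 0.668771
E₀ = V₀·N(d₁) − D·e^(−rT)·N(d₂)
   = 64.8956·0.868023 − 52.7991·0.668771·0.430461 = 41.131044
B₀ = V₀ − E₀ = 64.8956 − 41.131044 = 23.764556

B0=23.7646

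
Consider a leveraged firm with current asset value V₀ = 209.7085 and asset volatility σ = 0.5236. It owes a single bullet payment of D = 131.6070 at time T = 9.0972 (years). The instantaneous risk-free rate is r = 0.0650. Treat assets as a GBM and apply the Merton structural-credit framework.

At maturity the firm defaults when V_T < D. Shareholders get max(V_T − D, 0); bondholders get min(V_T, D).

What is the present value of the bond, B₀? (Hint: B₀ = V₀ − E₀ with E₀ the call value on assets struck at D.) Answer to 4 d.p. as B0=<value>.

B0=48.0999

d₁ = [ln(V₀/D) + (r + σ²/2)T] / (σ√T)
   = [ln(209.7085/131.6070) + (0.0650 + 0.5·0.5236²)·9.0972] / (0.5236·√9.0972)
   = [0.465898 + 1.838348] / 1.579260 = 1.459068
d₂ = d₁ − σ√T = 1.459068 − 1.579260 = -0.120192
N(d₁) = 0.927727,  N(d₂) = 0.452166,  e^(−rT) = 0.553597
E₀ = V₀·N(d₁) − D·e^(−rT)·N(d₂)
   = 209.7085·0.927727 − 131.6070·0.553597·0.452166 = 161.608641
B₀ = V₀ − E₀ = 209.7085 − 161.608641 = 48.099859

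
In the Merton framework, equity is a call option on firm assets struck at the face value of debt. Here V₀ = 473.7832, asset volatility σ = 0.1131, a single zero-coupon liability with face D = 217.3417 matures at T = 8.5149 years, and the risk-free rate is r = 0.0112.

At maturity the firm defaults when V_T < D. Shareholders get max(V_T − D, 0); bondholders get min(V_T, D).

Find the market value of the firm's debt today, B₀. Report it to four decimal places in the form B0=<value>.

d₁ = [ln(V₀/D) + (r + σ²/2)T] / (σ√T)
   = [ln(473.7832/217.3417) + (0.0112 + 0.5·0.1131²)·8.5149] / (0.1131·√8.5149)
   = [0.779279 + 0.149827] / 0.330029 = 2.815222
d₂ = d₁ − σ√T = 2.815222 − 0.330029 = 2.485193
N(d₁) = 0.997563,  N(d₂) = 0.993526,  e^(−rT) = 0.909039
E₀ = V₀·N(d₁) − D·e^(−rT)·N(d₂)
   = 473.7832·0.997563 − 217.3417·0.909039·0.993526 = 276.335440
B₀ = V₀ − E₀ = 473.7832 − 276.335440 = 197.447760

B0=197.4478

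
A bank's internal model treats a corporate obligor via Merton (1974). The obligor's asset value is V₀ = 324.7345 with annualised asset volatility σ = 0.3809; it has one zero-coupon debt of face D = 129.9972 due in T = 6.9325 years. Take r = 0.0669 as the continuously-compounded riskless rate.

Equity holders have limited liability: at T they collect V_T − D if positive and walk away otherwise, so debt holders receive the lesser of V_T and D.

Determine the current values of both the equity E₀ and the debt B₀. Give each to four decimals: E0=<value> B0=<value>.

E0=248.7710 B0=75.9635

d₁ = [ln(V₀/D) + (r + σ²/2)T] / (σ√T)
   = [ln(324.7345/129.9972) + (0.0669 + 0.5·0.3809²)·6.9325] / (0.3809·√6.9325)
   = [0.915495 + 0.966684] / 1.002896 = 1.876744
d₂ = d₁ − σ√T = 1.876744 − 1.002896 = 0.873848
N(d₁) = 0.969723,  N(d₂) = 0.808900,  e^(−rT) = 0.628899
E₀ = V₀·N(d₁) − D·e^(−rT)·N(d₂)
   = 324.7345·0.969723 − 129.9972·0.628899·0.808900 = 248.770957
B₀ = V₀ − E₀ = 324.7345 − 248.770957 = 75.963543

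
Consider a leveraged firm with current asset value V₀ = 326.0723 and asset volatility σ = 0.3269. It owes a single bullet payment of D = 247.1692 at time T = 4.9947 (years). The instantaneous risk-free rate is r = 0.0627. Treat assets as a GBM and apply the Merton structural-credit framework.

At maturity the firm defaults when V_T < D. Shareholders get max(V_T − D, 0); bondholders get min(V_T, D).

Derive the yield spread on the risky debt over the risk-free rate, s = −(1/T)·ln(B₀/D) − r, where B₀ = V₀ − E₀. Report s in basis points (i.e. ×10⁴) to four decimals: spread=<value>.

d₁ = [ln(V₀/D) + (r + σ²/2)T] / (σ√T)
   = [ln(326.0723/247.1692) + (0.0627 + 0.5·0.3269²)·4.9947] / (0.3269·√4.9947)
   = [0.277046 + 0.580044] / 0.730583 = 1.173158
d₂ = d₁ − σ√T = 1.173158 − 0.730583 = 0.442575
N(d₁) = 0.879634,  N(d₂) = 0.670963,  e^(−rT) = 0.731127
E₀ = V₀·N(d₁) − D·e^(−rT)·N(d₂)
   = 326.0723·0.879634 − 247.1692·0.731127·0.670963 = 165.572974
B₀ = V₀ − E₀ = 326.0723 − 165.572974 = 160.499326
spread = −(1/T)·ln(B₀/D) − r = −(1/4.9947)·ln(160.499326/247.1692) − 0.0627 = 0.02374831
in basis points: 0.02374831 × 10⁴ = 237.4831 bp

spread=237.4831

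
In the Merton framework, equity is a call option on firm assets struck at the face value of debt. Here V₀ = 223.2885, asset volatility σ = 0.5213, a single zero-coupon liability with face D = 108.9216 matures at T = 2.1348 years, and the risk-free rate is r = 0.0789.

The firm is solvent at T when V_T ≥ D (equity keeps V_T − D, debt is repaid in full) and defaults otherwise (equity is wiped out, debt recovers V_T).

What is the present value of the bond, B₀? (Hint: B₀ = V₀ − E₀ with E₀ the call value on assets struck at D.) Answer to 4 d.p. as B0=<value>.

B0=85.7505

d₁ = [ln(V₀/D) + (r + σ²/2)T] / (σ√T)
   = [ln(223.2885/108.9216) + (0.0789 + 0.5·0.5213²)·2.1348] / (0.5213·√2.1348)
   = [0.717836 + 0.458506] / 0.761669 = 1.544427
d₂ = d₁ − σ√T = 1.544427 − 0.761669 = 0.782757
N(d₁) = 0.938757,  N(d₂) = 0.783115,  e^(−rT) = 0.844986
E₀ = V₀·N(d₁) − D·e^(−rT)·N(d₂)
   = 223.2885·0.938757 − 108.9216·0.844986·0.783115 = 137.538032
B₀ = V₀ − E₀ = 223.2885 − 137.538032 = 85.750468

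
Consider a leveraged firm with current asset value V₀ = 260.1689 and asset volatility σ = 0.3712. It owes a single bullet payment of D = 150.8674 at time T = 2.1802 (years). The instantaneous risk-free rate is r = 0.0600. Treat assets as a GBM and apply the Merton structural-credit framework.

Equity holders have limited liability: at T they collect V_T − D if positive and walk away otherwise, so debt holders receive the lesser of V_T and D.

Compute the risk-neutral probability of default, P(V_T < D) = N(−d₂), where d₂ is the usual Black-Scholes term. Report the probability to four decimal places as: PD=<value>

d₁ = [ln(V₀/D) + (r + σ²/2)T] / (σ√T)
   = [ln(260.1689/150.8674) + (0.0600 + 0.5·0.3712²)·2.1802] / (0.3712·√2.1802)
   = [0.544930 + 0.281016] / 0.548095 = 1.506938
d₂ = d₁ − σ√T = 1.506938 − 0.548095 = 0.958843
risk-neutral PD = N(−d₂) = N(-0.958843) = 0.168819

PD=0.1688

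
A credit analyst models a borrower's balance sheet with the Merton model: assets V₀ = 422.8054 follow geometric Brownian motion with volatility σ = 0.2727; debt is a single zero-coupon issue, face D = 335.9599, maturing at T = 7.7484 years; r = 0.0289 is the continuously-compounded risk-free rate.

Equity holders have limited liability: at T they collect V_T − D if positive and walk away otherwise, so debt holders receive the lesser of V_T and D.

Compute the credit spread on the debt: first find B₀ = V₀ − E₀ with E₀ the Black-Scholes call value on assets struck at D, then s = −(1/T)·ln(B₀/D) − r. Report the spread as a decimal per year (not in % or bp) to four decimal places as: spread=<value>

d₁ = [ln(V₀/D) + (r + σ²/2)T] / (σ√T)
   = [ln(422.8054/335.9599) + (0.0289 + 0.5·0.2727²)·7.7484] / (0.2727·√7.7484)
   = [0.229920 + 0.512035] / 0.759086 = 0.977432
d₂ = d₁ − σ√T = 0.977432 − 0.759086 = 0.218345
N(d₁) = 0.835822,  N(d₂) = 0.586420,  e^(−rT) = 0.799372
E₀ = V₀·N(d₁) − D·e^(−rT)·N(d₂)
   = 422.8054·0.835822 − 335.9599·0.799372·0.586420 = 195.902992
B₀ = V₀ − E₀ = 422.8054 − 195.902992 = 226.902408
spread = −(1/T)·ln(B₀/D) − r = −(1/7.7484)·ln(226.902408/335.9599) − 0.0289 = 0.02175198

spread=0.0218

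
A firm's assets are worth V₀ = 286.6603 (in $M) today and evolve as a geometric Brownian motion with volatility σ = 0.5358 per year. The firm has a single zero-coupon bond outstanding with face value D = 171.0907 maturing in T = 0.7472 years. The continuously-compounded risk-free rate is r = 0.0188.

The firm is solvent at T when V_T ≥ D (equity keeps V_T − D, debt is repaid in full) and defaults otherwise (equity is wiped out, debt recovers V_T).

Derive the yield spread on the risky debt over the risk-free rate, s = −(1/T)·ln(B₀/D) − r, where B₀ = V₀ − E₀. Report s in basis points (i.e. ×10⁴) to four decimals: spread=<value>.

d₁ = [ln(V₀/D) + (r + σ²/2)T] / (σ√T)
   = [ln(286.6603/171.0907) + (0.0188 + 0.5·0.5358²)·0.7472] / (0.5358·√0.7472)
   = [0.516104 + 0.121301] / 0.463149 = 1.376241
d₂ = d₁ − σ√T = 1.376241 − 0.463149 = 0.913091
N(d₁) = 0.915626,  N(d₂) = 0.819403,  e^(−rT) = 0.986051
E₀ = V₀·N(d₁) − D·e^(−rT)·N(d₂)
   = 286.6603·0.915626 − 171.0907·0.986051·0.819403 = 124.237126
B₀ = V₀ − E₀ = 286.6603 − 124.237126 = 162.423174
spread = −(1/T)·ln(B₀/D) − r = −(1/0.7472)·ln(162.423174/171.0907) − 0.0188 = 0.05077804
in basis points: 0.05077804 × 10⁴ = 507.7804 bp

spread=507.7804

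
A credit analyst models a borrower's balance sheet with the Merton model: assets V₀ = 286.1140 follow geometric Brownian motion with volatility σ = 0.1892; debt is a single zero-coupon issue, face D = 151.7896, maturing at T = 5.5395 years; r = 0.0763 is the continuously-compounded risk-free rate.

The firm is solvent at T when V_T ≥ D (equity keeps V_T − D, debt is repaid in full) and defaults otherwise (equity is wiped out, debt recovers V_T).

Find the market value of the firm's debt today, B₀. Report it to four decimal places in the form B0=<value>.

B0=99.2502

d₁ = [ln(V₀/D) + (r + σ²/2)T] / (σ√T)
   = [ln(286.1140/151.7896) + (0.0763 + 0.5·0.1892²)·5.5395] / (0.1892·√5.5395)
   = [0.633895 + 0.521812] / 0.445304 = 2.595322
d₂ = d₁ − σ√T = 2.595322 − 0.445304 = 2.150018
N(d₁) = 0.995275,  N(d₂) = 0.984223,  e^(−rT) = 0.655299
E₀ = V₀·N(d₁) − D·e^(−rT)·N(d₂)
   = 286.1140·0.995275 − 151.7896·0.655299·0.984223 = 186.863812
B₀ = V₀ − E₀ = 286.1140 − 186.863812 = 99.250188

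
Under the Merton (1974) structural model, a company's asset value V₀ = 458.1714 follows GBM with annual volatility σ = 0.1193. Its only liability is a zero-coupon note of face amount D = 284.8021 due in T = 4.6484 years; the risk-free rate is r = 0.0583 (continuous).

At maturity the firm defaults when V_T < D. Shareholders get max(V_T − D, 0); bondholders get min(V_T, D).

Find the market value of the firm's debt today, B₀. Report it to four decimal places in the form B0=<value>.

d₁ = [ln(V₀/D) + (r + σ²/2)T] / (σ√T)
   = [ln(458.1714/284.8021) + (0.0583 + 0.5·0.1193²)·4.6484] / (0.1193·√4.6484)
   = [0.475449 + 0.304081] / 0.257213 = 3.030683
d₂ = d₁ − σ√T = 3.030683 − 0.257213 = 2.773470
N(d₁) = 0.998780,  N(d₂) = 0.997227,  e^(−rT) = 0.762615
E₀ = V₀·N(d₁) − D·e^(−rT)·N(d₂)
   = 458.1714·0.998780 − 284.8021·0.762615·0.997227 = 241.020322
B₀ = V₀ − E₀ = 458.1714 − 241.020322 = 217.151078

B0=217.1511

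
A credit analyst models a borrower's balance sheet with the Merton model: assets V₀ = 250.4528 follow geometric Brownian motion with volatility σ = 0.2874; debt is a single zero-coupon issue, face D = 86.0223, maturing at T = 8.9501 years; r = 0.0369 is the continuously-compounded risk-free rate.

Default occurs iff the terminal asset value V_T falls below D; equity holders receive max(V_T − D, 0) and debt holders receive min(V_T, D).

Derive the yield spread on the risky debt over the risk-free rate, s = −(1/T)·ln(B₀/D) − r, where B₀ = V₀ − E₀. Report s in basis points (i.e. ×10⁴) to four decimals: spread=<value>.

spread=40.0779

d₁ = [ln(V₀/D) + (r + σ²/2)T] / (σ√T)
   = [ln(250.4528/86.0223) + (0.0369 + 0.5·0.2874²)·8.9501] / (0.2874·√8.9501)
   = [1.068664 + 0.699892] / 0.859806 = 2.056924
d₂ = d₁ − σ√T = 2.056924 − 0.859806 = 1.197117
N(d₁) = 0.980153,  N(d₂) = 0.884370,  e^(−rT) = 0.718738
E₀ = V₀·N(d₁) − D·e^(−rT)·N(d₂)
   = 250.4528·0.980153 − 86.0223·0.718738·0.884370 = 190.803779
B₀ = V₀ − E₀ = 250.4528 − 190.803779 = 59.649021
spread = −(1/T)·ln(B₀/D) − r = −(1/8.9501)·ln(59.649021/86.0223) − 0.0369 = 0.00400779
in basis points: 0.00400779 × 10⁴ = 40.0779 bp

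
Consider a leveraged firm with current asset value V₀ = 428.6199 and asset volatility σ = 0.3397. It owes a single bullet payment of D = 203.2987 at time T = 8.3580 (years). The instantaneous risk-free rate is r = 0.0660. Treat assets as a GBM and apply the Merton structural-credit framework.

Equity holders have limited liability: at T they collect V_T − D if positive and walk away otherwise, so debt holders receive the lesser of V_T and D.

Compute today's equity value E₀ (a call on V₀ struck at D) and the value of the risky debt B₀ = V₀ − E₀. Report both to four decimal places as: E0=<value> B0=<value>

d₁ = [ln(V₀/D) + (r + σ²/2)T] / (σ√T)
   = [ln(428.6199/203.2987) + (0.0660 + 0.5·0.3397²)·8.3580] / (0.3397·√8.3580)
   = [0.745894 + 1.033868] / 0.982080 = 1.812238
d₂ = d₁ − σ√T = 1.812238 − 0.982080 = 0.830159
N(d₁) = 0.965025,  N(d₂) = 0.796775,  e^(−rT) = 0.576011
E₀ = V₀·N(d₁) − D·e^(−rT)·N(d₂)
   = 428.6199·0.965025 − 203.2987·0.576011·0.796775 = 320.324775
B₀ = V₀ − E₀ = 428.6199 − 320.324775 = 108.295125

E0=320.3248 B0=108.2951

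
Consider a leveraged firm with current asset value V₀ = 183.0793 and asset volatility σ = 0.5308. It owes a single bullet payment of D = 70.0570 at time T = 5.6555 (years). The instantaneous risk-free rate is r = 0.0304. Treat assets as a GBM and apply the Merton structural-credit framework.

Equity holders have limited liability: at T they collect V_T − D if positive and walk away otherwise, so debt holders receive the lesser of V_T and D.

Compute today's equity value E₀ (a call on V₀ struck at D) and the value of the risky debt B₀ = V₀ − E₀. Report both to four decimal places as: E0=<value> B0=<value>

E0=135.8231 B0=47.2562

d₁ = [ln(V₀/D) + (r + σ²/2)T] / (σ√T)
   = [ln(183.0793/70.0570) + (0.0304 + 0.5·0.5308²)·5.6555] / (0.5308·√5.6555)
   = [0.960610 + 0.968642] / 1.262311 = 1.528349
d₂ = d₁ − σ√T = 1.528349 − 1.262311 = 0.266038
N(d₁) = 0.936787,  N(d₂) = 0.604895,  e^(−rT) = 0.842040
E₀ = V₀·N(d₁) − D·e^(−rT)·N(d₂)
   = 183.0793·0.936787 − 70.0570·0.842040·0.604895 = 135.823060
B₀ = V₀ − E₀ = 183.0793 − 135.823060 = 47.256240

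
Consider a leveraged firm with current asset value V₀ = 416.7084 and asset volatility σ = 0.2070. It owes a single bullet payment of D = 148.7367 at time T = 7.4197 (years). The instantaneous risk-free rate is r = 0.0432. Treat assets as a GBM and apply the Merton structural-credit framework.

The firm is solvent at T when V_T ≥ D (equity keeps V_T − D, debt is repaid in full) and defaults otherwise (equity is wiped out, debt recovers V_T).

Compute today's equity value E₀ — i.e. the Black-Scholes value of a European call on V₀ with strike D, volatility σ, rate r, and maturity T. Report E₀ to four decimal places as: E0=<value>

d₁ = [ln(V₀/D) + (r + σ²/2)T] / (σ√T)
   = [ln(416.7084/148.7367) + (0.0432 + 0.5·0.2070²)·7.4197] / (0.2070·√7.4197)
   = [1.030209 + 0.479494] / 0.563850 = 2.677492
d₂ = d₁ − σ√T = 2.677492 − 0.563850 = 2.113642
N(d₁) = 0.996291,  N(d₂) = 0.982727,  e^(−rT) = 0.725764
E₀ = V₀·N(d₁) − D·e^(−rT)·N(d₂)
   = 416.7084·0.996291 − 148.7367·0.725764·0.982727 = 309.079820

E0=309.0798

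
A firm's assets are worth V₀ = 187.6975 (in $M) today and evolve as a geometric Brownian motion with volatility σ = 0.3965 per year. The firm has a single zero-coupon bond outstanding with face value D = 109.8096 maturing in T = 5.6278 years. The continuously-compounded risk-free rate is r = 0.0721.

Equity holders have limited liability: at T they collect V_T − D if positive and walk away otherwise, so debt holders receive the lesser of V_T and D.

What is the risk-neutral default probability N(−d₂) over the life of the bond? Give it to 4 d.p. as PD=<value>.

PD=0.2977

d₁ = [ln(V₀/D) + (r + σ²/2)T] / (σ√T)
   = [ln(187.6975/109.8096) + (0.0721 + 0.5·0.3965²)·5.6278] / (0.3965·√5.6278)
   = [0.536084 + 0.848144] / 0.940616 = 1.471618
d₂ = d₁ − σ√T = 1.471618 − 0.940616 = 0.531001
risk-neutral PD = N(−d₂) = N(-0.531001) = 0.297709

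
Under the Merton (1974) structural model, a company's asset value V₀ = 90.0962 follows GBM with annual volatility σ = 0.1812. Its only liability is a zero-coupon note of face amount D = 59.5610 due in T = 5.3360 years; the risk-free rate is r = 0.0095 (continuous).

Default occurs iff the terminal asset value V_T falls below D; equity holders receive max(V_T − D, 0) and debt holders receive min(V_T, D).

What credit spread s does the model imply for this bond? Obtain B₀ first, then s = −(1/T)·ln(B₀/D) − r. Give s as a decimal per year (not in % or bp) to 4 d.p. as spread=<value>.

spread=0.0067

d₁ = [ln(V₀/D) + (r + σ²/2)T] / (σ√T)
   = [ln(90.0962/59.5610) + (0.0095 + 0.5·0.1812²)·5.3360] / (0.1812·√5.3360)
   = [0.413877 + 0.138292] / 0.418568 = 1.319185
d₂ = d₁ − σ√T = 1.319185 − 0.418568 = 0.900617
N(d₁) = 0.906446,  N(d₂) = 0.816104,  e^(−rT) = 0.950571
E₀ = V₀·N(d₁) − D·e^(−rT)·N(d₂)
   = 90.0962·0.906446 − 59.5610·0.950571·0.816104 = 35.462027
B₀ = V₀ − E₀ = 90.0962 − 35.462027 = 54.634173
spread = −(1/T)·ln(B₀/D) − r = −(1/5.3360)·ln(54.634173/59.5610) − 0.0095 = 0.00668093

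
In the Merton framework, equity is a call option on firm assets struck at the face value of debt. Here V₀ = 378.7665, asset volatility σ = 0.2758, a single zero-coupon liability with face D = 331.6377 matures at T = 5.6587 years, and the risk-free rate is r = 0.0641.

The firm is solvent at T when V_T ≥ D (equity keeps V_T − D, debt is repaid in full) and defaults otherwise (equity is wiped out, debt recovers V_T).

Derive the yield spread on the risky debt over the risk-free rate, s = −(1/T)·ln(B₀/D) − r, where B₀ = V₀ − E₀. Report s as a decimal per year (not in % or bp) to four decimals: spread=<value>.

spread=0.0198

d₁ = [ln(V₀/D) + (r + σ²/2)T] / (σ√T)
   = [ln(378.7665/331.6377) + (0.0641 + 0.5·0.2758²)·5.6587] / (0.2758·√5.6587)
   = [0.132877 + 0.577939] / 0.656074 = 1.083439
d₂ = d₁ − σ√T = 1.083439 − 0.656074 = 0.427365
N(d₁) = 0.860693,  N(d₂) = 0.665443,  e^(−rT) = 0.695779
E₀ = V₀·N(d₁) − D·e^(−rT)·N(d₂)
   = 378.7665·0.860693 − 331.6377·0.695779·0.665443 = 172.452905
B₀ = V₀ − E₀ = 378.7665 − 172.452905 = 206.313595
spread = −(1/T)·ln(B₀/D) − r = −(1/5.6587)·ln(206.313595/331.6377) − 0.0641 = 0.01977895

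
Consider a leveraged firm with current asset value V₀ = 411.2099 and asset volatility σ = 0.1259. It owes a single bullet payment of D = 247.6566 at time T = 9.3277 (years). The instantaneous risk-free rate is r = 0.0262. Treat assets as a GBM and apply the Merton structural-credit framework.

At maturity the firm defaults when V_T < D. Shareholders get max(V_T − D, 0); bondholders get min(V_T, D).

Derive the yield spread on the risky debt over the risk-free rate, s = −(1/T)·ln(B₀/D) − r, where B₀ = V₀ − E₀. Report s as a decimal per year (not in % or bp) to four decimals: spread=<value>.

spread=0.0006

d₁ = [ln(V₀/D) + (r + σ²/2)T] / (σ√T)
   = [ln(411.2099/247.6566) + (0.0262 + 0.5·0.1259²)·9.3277] / (0.1259·√9.3277)
   = [0.507061 + 0.318312] / 0.384515 = 2.146529
d₂ = d₁ − σ√T = 2.146529 − 0.384515 = 1.762015
N(d₁) = 0.984085,  N(d₂) = 0.960967,  e^(−rT) = 0.783185
E₀ = V₀·N(d₁) − D·e^(−rT)·N(d₂)
   = 411.2099·0.984085 − 247.6566·0.783185·0.960967 = 218.275248
B₀ = V₀ − E₀ = 411.2099 − 218.275248 = 192.934652
spread = −(1/T)·ln(B₀/D) − r = −(1/9.3277)·ln(192.934652/247.6566) − 0.0262 = 0.00056882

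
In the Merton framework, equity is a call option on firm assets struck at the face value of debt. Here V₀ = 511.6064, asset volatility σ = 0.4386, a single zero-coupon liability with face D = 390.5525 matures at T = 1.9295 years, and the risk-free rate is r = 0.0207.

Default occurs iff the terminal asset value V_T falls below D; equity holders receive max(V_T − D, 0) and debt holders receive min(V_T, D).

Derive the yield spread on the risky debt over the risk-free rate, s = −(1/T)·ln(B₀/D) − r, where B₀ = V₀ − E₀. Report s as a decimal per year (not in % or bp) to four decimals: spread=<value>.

spread=0.0755

d₁ = [ln(V₀/D) + (r + σ²/2)T] / (σ√T)
   = [ln(511.6064/390.5525) + (0.0207 + 0.5·0.4386²)·1.9295] / (0.4386·√1.9295)
   = [0.269993 + 0.225530] / 0.609244 = 0.813341
d₂ = d₁ − σ√T = 0.813341 − 0.609244 = 0.204097
N(d₁) = 0.791989,  N(d₂) = 0.580861,  e^(−rT) = 0.960846
E₀ = V₀·N(d₁) − D·e^(−rT)·N(d₂)
   = 511.6064·0.791989 − 390.5525·0.960846·0.580861 = 187.211914
B₀ = V₀ − E₀ = 511.6064 − 187.211914 = 324.394486
spread = −(1/T)·ln(B₀/D) − r = −(1/1.9295)·ln(324.394486/390.5525) − 0.0207 = 0.07549180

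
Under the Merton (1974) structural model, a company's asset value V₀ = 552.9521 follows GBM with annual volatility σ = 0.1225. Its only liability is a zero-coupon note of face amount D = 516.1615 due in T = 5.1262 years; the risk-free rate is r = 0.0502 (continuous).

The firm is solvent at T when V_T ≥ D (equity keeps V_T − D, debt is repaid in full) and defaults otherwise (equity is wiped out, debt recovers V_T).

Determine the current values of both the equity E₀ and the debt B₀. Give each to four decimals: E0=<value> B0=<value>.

d₁ = [ln(V₀/D) + (r + σ²/2)T] / (σ√T)
   = [ln(552.9521/516.1615) + (0.0502 + 0.5·0.1225²)·5.1262] / (0.1225·√5.1262)
   = [0.068852 + 0.295798] / 0.277354 = 1.314745
d₂ = d₁ − σ√T = 1.314745 − 0.277354 = 1.037392
N(d₁) = 0.905702,  N(d₂) = 0.850223,  e^(−rT) = 0.773109
E₀ = V₀·N(d₁) − D·e^(−rT)·N(d₂)
   = 552.9521·0.905702 − 516.1615·0.773109·0.850223 = 161.529108
B₀ = V₀ − E₀ = 552.9521 − 161.529108 = 391.422992

E0=161.5291 B0=391.4230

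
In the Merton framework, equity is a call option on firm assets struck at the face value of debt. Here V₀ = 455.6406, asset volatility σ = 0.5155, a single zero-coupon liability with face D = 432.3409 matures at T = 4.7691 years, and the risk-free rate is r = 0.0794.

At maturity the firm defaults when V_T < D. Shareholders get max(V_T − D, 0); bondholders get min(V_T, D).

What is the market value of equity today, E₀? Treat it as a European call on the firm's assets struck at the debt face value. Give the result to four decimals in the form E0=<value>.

E0=250.3265

d₁ = [ln(V₀/D) + (r + σ²/2)T] / (σ√T)
   = [ln(455.6406/432.3409) + (0.0794 + 0.5·0.5155²)·4.7691] / (0.5155·√4.7691)
   = [0.052490 + 1.012337] / 1.125763 = 0.945872
d₂ = d₁ − σ√T = 0.945872 − 1.125763 = -0.179891
N(d₁) = 0.827893,  N(d₂) = 0.428619,  e^(−rT) = 0.684774
E₀ = V₀·N(d₁) − D·e^(−rT)·N(d₂)
   = 455.6406·0.827893 − 432.3409·0.684774·0.428619 = 250.326515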